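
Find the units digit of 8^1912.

6

Powers of 8 mod 10 repeat with period 4: 8, 4, 2, 6.
1912 leaves remainder 0 on division by 4, so 8^1912 ends in 6.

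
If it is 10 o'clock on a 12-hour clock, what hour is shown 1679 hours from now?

9

1679 = 139·12 + 11, so 1679 mod 12 = 11.
10 + 11 → 9 on a 12-hour dial.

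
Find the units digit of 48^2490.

4

The units digit of 48^n cycles with period 4: 8, 4, 2, 6, …
2490 leaves remainder 2 on division by 4, so 48^2490 ends in 4.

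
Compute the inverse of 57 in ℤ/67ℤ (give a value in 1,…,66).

67 = 1·57 + 10
57 = 5·10 + 7
10 = 1·7 + 3
7 = 2·3 + 1
3 = 3·1 + 0
Back-substituting gives 57·20 ≡ 1 (mod 67).

20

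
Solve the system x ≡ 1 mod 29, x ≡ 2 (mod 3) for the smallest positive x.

59

Since 3·10 ≡ 1 (mod 29), take x = 2 + 3·((1−2)·10 mod 29) = 2 + 3·19 = 59.
Check: 59 mod 29 = 1, 59 mod 3 = 2.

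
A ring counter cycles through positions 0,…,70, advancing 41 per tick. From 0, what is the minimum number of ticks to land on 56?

The inverse of 41 mod 71 is 26 (since 41·26 = 1066 ≡ 1).
Multiplying both sides by 26: x ≡ 26·56 = 1456 ≡ 36 (mod 71).
Check: 41·36 = 1476 = 20·71 + 56.

36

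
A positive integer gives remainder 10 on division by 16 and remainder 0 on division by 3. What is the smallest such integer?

x ≡ 0 (mod 3) gives x ∈ {0, 3, 6, 9, 12, 15, 18, 21, …}.
The first of these with x mod 16 = 10 is 42.

42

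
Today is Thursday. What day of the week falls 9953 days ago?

Friday

9953 − 1421·7 = 6, so 9953 ≡ 6 (mod 7).
Thursday − 6 days → Friday.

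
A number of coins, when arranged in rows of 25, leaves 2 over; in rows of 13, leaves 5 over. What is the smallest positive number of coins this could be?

x ≡ 5 (mod 13) gives x ∈ {5, 18, 31, 44, 57, 70, 83, 96, …}.
The first of these with x mod 25 = 2 is 252.

252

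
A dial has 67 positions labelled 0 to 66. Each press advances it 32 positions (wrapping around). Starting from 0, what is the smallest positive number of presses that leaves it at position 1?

32·44 = 1408 = 21·67 + 1, so 32⁻¹ ≡ 44 (mod 67).

44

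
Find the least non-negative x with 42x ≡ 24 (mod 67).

42⁻¹ ≡ 8 (mod 67) because 42·8 = 336 = 5·67 + 1.
Multiplying both sides by 8: x ≡ 8·24 = 192 ≡ 58 (mod 67).

58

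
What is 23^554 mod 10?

9

Powers of 3 mod 10 repeat with period 4: 3, 9, 7, 1.
554 leaves remainder 2 on division by 4, so 23^554 ends in 9.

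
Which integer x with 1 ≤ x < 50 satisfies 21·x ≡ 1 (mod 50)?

50 = 2·21 + 8
21 = 2·8 + 5
8 = 1·5 + 3
5 = 1·3 + 2
3 = 1·2 + 1
2 = 2·1 + 0
Back-substituting gives 21·31 ≡ 1 (mod 50).

31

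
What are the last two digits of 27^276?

Successive squares of 27 mod 100: 27^1≡27, 27^2≡29, 27^4≡41, 27^8≡81, 27^16≡61, 27^32≡21, 27^64≡41, 27^128≡81, 27^256≡61.
Since 276 = 4 + 16 + 256 in binary, 27^276 ≡ 41·61·61 ≡ 61 (mod 100).

61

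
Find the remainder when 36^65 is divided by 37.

36

Square-and-reduce mod 37: 36^1≡36, 36^2≡1, 36^4≡1, 36^8≡1, 36^16≡1, 36^32≡1, 36^64≡1.
Since 65 = 1 + 64 in binary, 36^65 ≡ 36·1 ≡ 36 (mod 37).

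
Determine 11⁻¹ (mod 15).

15 = 1·11 + 4
11 = 2·4 + 3
4 = 1·3 + 1
3 = 3·1 + 0
Back-substituting gives 11·11 ≡ 1 (mod 15).

11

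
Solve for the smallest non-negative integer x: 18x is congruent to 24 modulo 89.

The inverse of 18 mod 89 is 5 (since 18·5 = 90 ≡ 1).
So x ≡ 5·24 = 120 ≡ 31 (mod 89).

31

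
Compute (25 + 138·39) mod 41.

36

138·39 = 5382.
5382 mod 41 = 11 (since 131·41 = 5371).
(25 + 11) mod 41 = 36.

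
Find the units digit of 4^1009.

Powers of 4 mod 10 repeat with period 2: 4, 6.
1009 leaves remainder 1 on division by 2, so 4^1009 ends in 4.

4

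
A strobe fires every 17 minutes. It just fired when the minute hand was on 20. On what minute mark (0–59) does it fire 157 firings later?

157·17 = 2669.
2669 mod 60 = 29 (since 44·60 = 2640).
(20 + 29) mod 60 = 49.

49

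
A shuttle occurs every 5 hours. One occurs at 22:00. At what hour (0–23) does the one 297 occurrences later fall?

297·5 = 1485.
1485 − 61·24 = 21, so 1485 ≡ 21 (mod 24).
(22 + 21) mod 24 = 19.

19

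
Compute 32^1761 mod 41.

By repeated squaring mod 41: 32^1≡32, 32^2≡40, 32^4≡1, 32^8≡1, 32^16≡1, 32^32≡1, 32^64≡1, 32^128≡1, 32^256≡1, 32^512≡1, 32^1024≡1.
1761 = 1 + 32 + 64 + 128 + 512 + 1024, so 32^1761 ≡ 32·1·1·1·1·1 ≡ 32 (mod 41).

32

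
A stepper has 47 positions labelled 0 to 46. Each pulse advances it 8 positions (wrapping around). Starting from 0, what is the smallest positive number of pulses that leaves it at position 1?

6

47 = 5·8 + 7
8 = 1·7 + 1
7 = 7·1 + 0
Back-substituting gives 8·6 ≡ 1 (mod 47).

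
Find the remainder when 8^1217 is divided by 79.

Successive squares of 8 mod 79: 8^1≡8, 8^2≡64, 8^4≡67, 8^8≡65, 8^16≡38, 8^32≡22, 8^64≡10, 8^128≡21, 8^256≡46, 8^512≡62, 8^1024≡52.
Since 1217 = 1 + 64 + 128 + 1024 in binary, 8^1217 ≡ 8·10·21·52 ≡ 65 (mod 79).

65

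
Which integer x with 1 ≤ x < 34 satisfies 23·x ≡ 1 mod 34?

23·3 = 69 = 2·34 + 1, so 23⁻¹ ≡ 3 (mod 34).

3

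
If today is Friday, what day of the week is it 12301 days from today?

12301 = 1757·7 + 2, so 12301 mod 7 = 2.
Friday + 2 days → Sunday.

Sunday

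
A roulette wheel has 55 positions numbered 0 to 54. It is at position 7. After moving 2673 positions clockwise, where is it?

2673 = 48·55 + 33, so 2673 mod 55 = 33.
(7 + 33) mod 55 = 40.

40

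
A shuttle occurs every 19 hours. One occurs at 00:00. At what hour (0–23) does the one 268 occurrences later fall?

4

268·19 = 5092.
5092 = 212·24 + 4, so 5092 mod 24 = 4.
(0 + 4) mod 24 = 4.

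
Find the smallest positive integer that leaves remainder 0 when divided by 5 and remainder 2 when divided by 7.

Since 7·3 ≡ 1 (mod 5), take x = 2 + 7·((0−2)·3 mod 5) = 2 + 7·4 = 30.
Check: 30 mod 5 = 0, 30 mod 7 = 2.

30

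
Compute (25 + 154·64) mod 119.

154·64 = 9856.
Dividing 9856 by 119 gives quotient 82 and remainder 98.
(25 + 98) mod 119 = 4.

4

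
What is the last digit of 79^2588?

1

The units digit of 79^n cycles with period 2: 9, 1, …
2588 mod 2 = 0, so the last digit matches 9^2 = 1.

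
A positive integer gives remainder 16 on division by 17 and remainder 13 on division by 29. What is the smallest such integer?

390

x ≡ 16 (mod 17) gives x ∈ {16, 33, 50, 67, 84, 101, 118, 135, …}.
The first of these with x mod 29 = 13 is 390.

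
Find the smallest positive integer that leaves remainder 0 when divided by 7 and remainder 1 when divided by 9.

x ≡ 0 (mod 7) gives x ∈ {0, 7, 14, 21, 28}.
The first of these with x mod 9 = 1 is 28.

28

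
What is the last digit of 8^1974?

Last digits of 8^n: 8, 4, 2, 6 (period 4).
1974 leaves remainder 2 on division by 4, so 8^1974 ends in 4.

4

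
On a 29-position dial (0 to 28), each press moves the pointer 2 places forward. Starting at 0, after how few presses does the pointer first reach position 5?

2⁻¹ ≡ 15 (mod 29) because 2·15 = 30 = 1·29 + 1.
So x ≡ 15·5 = 75 ≡ 17 (mod 29).

17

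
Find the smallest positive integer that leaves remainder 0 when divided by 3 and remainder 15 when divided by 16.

Since 16·1 ≡ 1 (mod 3), take x = 15 + 16·((0−15)·1 mod 3) = 15 + 16·0 = 15.
Check: 15 mod 3 = 0, 15 mod 16 = 15.

15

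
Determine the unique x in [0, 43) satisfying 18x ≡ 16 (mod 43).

18⁻¹ ≡ 12 (mod 43) because 18·12 = 216 = 5·43 + 1.
So x ≡ 12·16 = 192 ≡ 20 (mod 43).
Check: 18·20 = 360 = 8·43 + 16.

20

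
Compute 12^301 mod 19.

Successive squares of 12 mod 19: 12^1≡12, 12^2≡11, 12^4≡7, 12^8≡11, 12^16≡7, 12^32≡11, 12^64≡7, 12^128≡11, 12^256≡7.
301 = 1 + 4 + 8 + 32 + 256, so 12^301 ≡ 12·7·11·11·7 ≡ 12 (mod 19).

12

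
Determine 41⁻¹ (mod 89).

76

41·76 = 3116 = 35·89 + 1, so 41⁻¹ ≡ 76 (mod 89).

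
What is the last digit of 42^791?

8

Last digits of 2^n: 2, 4, 8, 6 (period 4).
791 mod 4 = 3, so the last digit matches 2^3 = 8.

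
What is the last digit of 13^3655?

7

Last digits of 3^n: 3, 9, 7, 1 (period 4).
3655 leaves remainder 3 on division by 4, so 13^3655 ends in 7.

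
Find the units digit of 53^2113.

Last digits of 3^n: 3, 9, 7, 1 (period 4).
2113 mod 4 = 1, so the last digit matches 3^1 = 3.

3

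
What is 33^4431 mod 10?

Powers of 3 mod 10 repeat with period 4: 3, 9, 7, 1.
4431 leaves remainder 3 on division by 4, so 33^4431 ends in 7.

7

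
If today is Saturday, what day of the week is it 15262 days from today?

Dividing 15262 by 7 gives quotient 2180 and remainder 2.
Saturday + 2 days → Monday.

Monday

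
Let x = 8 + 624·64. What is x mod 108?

624·64 = 39936.
39936 − 369·108 = 84, so 39936 ≡ 84 (mod 108).
(8 + 84) mod 108 = 92.

92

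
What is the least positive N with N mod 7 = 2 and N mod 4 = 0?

x ≡ 0 (mod 4) gives x ∈ {0, 4, 8, 12, 16}.
The first of these with x mod 7 = 2 is 16.

16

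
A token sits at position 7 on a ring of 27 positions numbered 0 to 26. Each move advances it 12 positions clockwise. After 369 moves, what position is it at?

7

369·12 = 4428.
4428 = 164·27 + 0, so 4428 mod 27 = 0.
(7 + 0) mod 27 = 7.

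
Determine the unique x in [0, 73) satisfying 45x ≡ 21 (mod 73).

54

The inverse of 45 mod 73 is 13 (since 45·13 = 585 ≡ 1).
Multiplying both sides by 13: x ≡ 13·21 = 273 ≡ 54 (mod 73).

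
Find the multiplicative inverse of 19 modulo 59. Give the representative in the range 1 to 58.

28

59 = 3·19 + 2
19 = 9·2 + 1
2 = 2·1 + 0
Back-substituting gives 19·28 ≡ 1 (mod 59).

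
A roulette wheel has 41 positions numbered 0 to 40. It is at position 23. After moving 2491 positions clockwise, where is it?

13

2491 − 60·41 = 31, so 2491 ≡ 31 (mod 41).
(23 + 31) mod 41 = 13.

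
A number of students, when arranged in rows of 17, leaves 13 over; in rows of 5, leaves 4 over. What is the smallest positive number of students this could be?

Since 5·7 ≡ 1 (mod 17), take x = 4 + 5·((13−4)·7 mod 17) = 4 + 5·12 = 64.
Check: 64 mod 17 = 13, 64 mod 5 = 4.

64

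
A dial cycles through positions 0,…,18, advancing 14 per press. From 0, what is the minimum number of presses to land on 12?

9

14⁻¹ ≡ 15 (mod 19) because 14·15 = 210 = 11·19 + 1.
Multiplying both sides by 15: x ≡ 15·12 = 180 ≡ 9 (mod 19).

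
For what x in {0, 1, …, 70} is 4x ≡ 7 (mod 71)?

The inverse of 4 mod 71 is 18 (since 4·18 = 72 ≡ 1).
Multiplying both sides by 18: x ≡ 18·7 = 126 ≡ 55 (mod 71).

55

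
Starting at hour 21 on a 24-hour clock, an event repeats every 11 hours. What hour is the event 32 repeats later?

13

32·11 = 352.
352 mod 24 = 16 (since 14·24 = 336).
(21 + 16) mod 24 = 13.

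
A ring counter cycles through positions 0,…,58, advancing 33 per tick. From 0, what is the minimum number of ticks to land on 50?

48

33⁻¹ ≡ 34 (mod 59) because 33·34 = 1122 = 19·59 + 1.
Multiplying both sides by 34: x ≡ 34·50 = 1700 ≡ 48 (mod 59).
Check: 33·48 = 1584 = 26·59 + 50.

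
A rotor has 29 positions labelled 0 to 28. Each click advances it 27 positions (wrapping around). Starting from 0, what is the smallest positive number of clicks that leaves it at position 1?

14

27·14 = 378 = 13·29 + 1, so 27⁻¹ ≡ 14 (mod 29).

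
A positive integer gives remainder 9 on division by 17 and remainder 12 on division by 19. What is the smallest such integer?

145

x ≡ 9 (mod 17) gives x ∈ {9, 26, 43, 60, 77, 94, 111, 128, …}.
The first of these with x mod 19 = 12 is 145.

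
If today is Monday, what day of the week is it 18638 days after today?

Friday

Dividing 18638 by 7 gives quotient 2662 and remainder 4.
Monday + 4 days → Friday.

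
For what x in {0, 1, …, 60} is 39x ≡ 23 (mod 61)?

39⁻¹ ≡ 36 (mod 61) because 39·36 = 1404 = 23·61 + 1.
Multiplying both sides by 36: x ≡ 36·23 = 828 ≡ 35 (mod 61).

35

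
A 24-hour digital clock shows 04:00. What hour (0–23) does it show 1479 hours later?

1479 mod 24 = 15 (since 61·24 = 1464).
(4 + 15) mod 24 = 19.

19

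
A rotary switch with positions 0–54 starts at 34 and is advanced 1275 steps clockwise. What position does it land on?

1275 − 23·55 = 10, so 1275 ≡ 10 (mod 55).
(34 + 10) mod 55 = 44.

44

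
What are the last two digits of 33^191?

Successive squares of 33 mod 100: 33^1≡33, 33^2≡89, 33^4≡21, 33^8≡41, 33^16≡81, 33^32≡61, 33^64≡21, 33^128≡41.
Since 191 = 1 + 2 + 4 + 8 + 16 + 32 + 128 in binary, 33^191 ≡ 33·89·21·41·81·61·41 ≡ 17 (mod 100).

17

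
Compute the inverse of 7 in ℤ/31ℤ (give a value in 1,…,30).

9

7·9 = 63 = 2·31 + 1, so 7⁻¹ ≡ 9 (mod 31).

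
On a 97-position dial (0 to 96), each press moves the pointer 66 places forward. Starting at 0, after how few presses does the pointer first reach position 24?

18

66⁻¹ ≡ 25 (mod 97) because 66·25 = 1650 = 17·97 + 1.
Multiplying both sides by 25: x ≡ 25·24 = 600 ≡ 18 (mod 97).
Check: 66·18 = 1188 = 12·97 + 24.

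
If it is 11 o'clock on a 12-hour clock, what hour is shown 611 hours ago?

Dividing 611 by 12 gives quotient 50 and remainder 11.
11 − 11 → 12 on a 12-hour dial.

12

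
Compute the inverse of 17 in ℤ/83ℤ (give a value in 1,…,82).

44

17·44 = 748 = 9·83 + 1, so 17⁻¹ ≡ 44 (mod 83).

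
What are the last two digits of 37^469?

77

Successive squares of 37 mod 100: 37^1≡37, 37^2≡69, 37^4≡61, 37^8≡21, 37^16≡41, 37^32≡81, 37^64≡61, 37^128≡21, 37^256≡41.
Since 469 = 1 + 4 + 16 + 64 + 128 + 256 in binary, 37^469 ≡ 37·61·41·61·21·41 ≡ 77 (mod 100).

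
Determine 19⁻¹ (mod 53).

14

53 = 2·19 + 15
19 = 1·15 + 4
15 = 3·4 + 3
4 = 1·3 + 1
3 = 3·1 + 0
Back-substituting gives 19·14 ≡ 1 (mod 53).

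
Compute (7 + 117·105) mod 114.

94

117·105 = 12285.
12285 = 107·114 + 87, so 12285 mod 114 = 87.
(7 + 87) mod 114 = 94.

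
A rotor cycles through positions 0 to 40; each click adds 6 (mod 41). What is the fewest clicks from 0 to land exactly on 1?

7

41 = 6·6 + 5
6 = 1·5 + 1
5 = 5·1 + 0
Back-substituting gives 6·7 ≡ 1 (mod 41).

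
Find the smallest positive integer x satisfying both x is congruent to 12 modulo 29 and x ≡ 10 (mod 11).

186

x ≡ 10 (mod 11) gives x ∈ {10, 21, 32, 43, 54, 65, 76, 87, …}.
The first of these with x mod 29 = 12 is 186.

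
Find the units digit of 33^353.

3

Last digits of 3^n: 3, 9, 7, 1 (period 4).
353 leaves remainder 1 on division by 4, so 33^353 ends in 3.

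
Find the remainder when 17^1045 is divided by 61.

By repeated squaring mod 61: 17^1≡17, 17^2≡45, 17^4≡12, 17^8≡22, 17^16≡57, 17^32≡16, 17^64≡12, 17^128≡22, 17^256≡57, 17^512≡16, 17^1024≡12.
1045 = 1 + 4 + 16 + 1024, so 17^1045 ≡ 17·12·57·12 ≡ 29 (mod 61).

29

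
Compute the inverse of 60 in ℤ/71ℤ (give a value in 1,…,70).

71 = 1·60 + 11
60 = 5·11 + 5
11 = 2·5 + 1
5 = 5·1 + 0
Back-substituting gives 60·58 ≡ 1 (mod 71).

58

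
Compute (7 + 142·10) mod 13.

10

142·10 = 1420.
1420 = 109·13 + 3, so 1420 mod 13 = 3.
(7 + 3) mod 13 = 10.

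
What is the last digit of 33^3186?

The units digit of 33^n cycles with period 4: 3, 9, 7, 1, …
3186 mod 4 = 2, so the last digit matches 3^2 = 9.

9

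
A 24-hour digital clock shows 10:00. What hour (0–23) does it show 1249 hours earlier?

1249 mod 24 = 1 (since 52·24 = 1248).
(10 − 1) mod 24 = 9.

9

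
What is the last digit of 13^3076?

1

Powers of 3 mod 10 repeat with period 4: 3, 9, 7, 1.
3076 mod 4 = 0, so the last digit matches 3^4 = 1.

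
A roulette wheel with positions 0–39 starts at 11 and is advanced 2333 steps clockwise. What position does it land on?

2333 mod 40 = 13 (since 58·40 = 2320).
(11 + 13) mod 40 = 24.

24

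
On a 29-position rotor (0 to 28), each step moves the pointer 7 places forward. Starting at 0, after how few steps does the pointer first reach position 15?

27

7⁻¹ ≡ 25 (mod 29) because 7·25 = 175 = 6·29 + 1.
So x ≡ 25·15 = 375 ≡ 27 (mod 29).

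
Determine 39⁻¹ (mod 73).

39·15 = 585 = 8·73 + 1, so 39⁻¹ ≡ 15 (mod 73).

15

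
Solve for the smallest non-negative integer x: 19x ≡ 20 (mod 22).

19⁻¹ ≡ 7 (mod 22) because 19·7 = 133 = 6·22 + 1.
Multiplying both sides by 7: x ≡ 7·20 = 140 ≡ 8 (mod 22).
Check: 19·8 = 152 = 6·22 + 20.

8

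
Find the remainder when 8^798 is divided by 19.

Square-and-reduce mod 19: 8^1≡8, 8^2≡7, 8^4≡11, 8^8≡7, 8^16≡11, 8^32≡7, 8^64≡11, 8^128≡7, 8^256≡11, 8^512≡7.
Since 798 = 2 + 4 + 8 + 16 + 256 + 512 in binary, 8^798 ≡ 7·11·7·11·11·7 ≡ 1 (mod 19).

1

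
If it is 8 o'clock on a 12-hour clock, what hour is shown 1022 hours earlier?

6

1022 = 85·12 + 2, so 1022 mod 12 = 2.
8 − 2 → 6 on a 12-hour dial.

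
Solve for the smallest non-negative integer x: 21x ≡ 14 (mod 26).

18

The inverse of 21 mod 26 is 5 (since 21·5 = 105 ≡ 1).
Multiplying both sides by 5: x ≡ 5·14 = 70 ≡ 18 (mod 26).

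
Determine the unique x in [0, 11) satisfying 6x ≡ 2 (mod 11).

The inverse of 6 mod 11 is 2 (since 6·2 = 12 ≡ 1).
So x ≡ 2·2 = 4 ≡ 4 (mod 11).

4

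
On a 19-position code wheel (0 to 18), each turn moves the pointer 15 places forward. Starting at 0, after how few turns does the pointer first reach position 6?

15⁻¹ ≡ 14 (mod 19) because 15·14 = 210 = 11·19 + 1.
Multiplying both sides by 14: x ≡ 14·6 = 84 ≡ 8 (mod 19).

8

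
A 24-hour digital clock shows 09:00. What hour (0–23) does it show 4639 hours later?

4639 − 193·24 = 7, so 4639 ≡ 7 (mod 24).
(9 + 7) mod 24 = 16.

16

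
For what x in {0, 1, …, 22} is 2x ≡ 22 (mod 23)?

The inverse of 2 mod 23 is 12 (since 2·12 = 24 ≡ 1).
So x ≡ 12·22 = 264 ≡ 11 (mod 23).

11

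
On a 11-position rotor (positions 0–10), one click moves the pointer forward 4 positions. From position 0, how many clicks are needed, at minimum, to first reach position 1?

3

11 = 2·4 + 3
4 = 1·3 + 1
3 = 3·1 + 0
Back-substituting gives 4·3 ≡ 1 (mod 11).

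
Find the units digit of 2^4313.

2

Last digits of 2^n: 2, 4, 8, 6 (period 4).
4313 leaves remainder 1 on division by 4, so 2^4313 ends in 2.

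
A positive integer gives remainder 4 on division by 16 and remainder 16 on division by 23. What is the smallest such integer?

292

x ≡ 4 (mod 16) gives x ∈ {4, 20, 36, 52, 68, 84, 100, 116, …}.
The first of these with x mod 23 = 16 is 292.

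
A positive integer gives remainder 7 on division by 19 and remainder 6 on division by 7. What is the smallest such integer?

83

Since 7·11 ≡ 1 (mod 19), take x = 6 + 7·((7−6)·11 mod 19) = 6 + 7·11 = 83.
Check: 83 mod 19 = 7, 83 mod 7 = 6.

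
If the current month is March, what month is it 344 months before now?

Dividing 344 by 12 gives quotient 28 and remainder 8.
March − 8 months → July.

July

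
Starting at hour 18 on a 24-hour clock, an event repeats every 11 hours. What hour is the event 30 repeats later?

12

30·11 = 330.
330 − 13·24 = 18, so 330 ≡ 18 (mod 24).
(18 + 18) mod 24 = 12.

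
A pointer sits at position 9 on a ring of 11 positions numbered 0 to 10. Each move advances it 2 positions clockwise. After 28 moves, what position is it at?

28·2 = 56.
Dividing 56 by 11 gives quotient 5 and remainder 1.
(9 + 1) mod 11 = 10.

10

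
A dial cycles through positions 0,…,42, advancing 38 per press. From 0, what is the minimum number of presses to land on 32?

38⁻¹ ≡ 17 (mod 43) because 38·17 = 646 = 15·43 + 1.
So x ≡ 17·32 = 544 ≡ 28 (mod 43).

28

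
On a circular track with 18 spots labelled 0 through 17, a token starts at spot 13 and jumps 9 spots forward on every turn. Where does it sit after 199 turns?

4

199·9 = 1791.
Dividing 1791 by 18 gives quotient 99 and remainder 9.
(13 + 9) mod 18 = 4.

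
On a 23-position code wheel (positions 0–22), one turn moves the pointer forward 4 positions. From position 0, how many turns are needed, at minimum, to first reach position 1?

23 = 5·4 + 3
4 = 1·3 + 1
3 = 3·1 + 0
Back-substituting gives 4·6 ≡ 1 (mod 23).

6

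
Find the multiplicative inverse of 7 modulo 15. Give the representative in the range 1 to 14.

7·13 = 91 = 6·15 + 1, so 7⁻¹ ≡ 13 (mod 15).

13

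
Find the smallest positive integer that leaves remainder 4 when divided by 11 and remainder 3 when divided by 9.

48

Since 9·5 ≡ 1 (mod 11), take x = 3 + 9·((4−3)·5 mod 11) = 3 + 9·5 = 48.
Check: 48 mod 11 = 4, 48 mod 9 = 3.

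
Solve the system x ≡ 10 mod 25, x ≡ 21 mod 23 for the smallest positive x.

x ≡ 21 (mod 23) gives x ∈ {21, 44, 67, 90, 113, 136, 159, 182, …}.
The first of these with x mod 25 = 10 is 435.

435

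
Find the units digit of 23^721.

3

The units digit of 23^n cycles with period 4: 3, 9, 7, 1, …
721 mod 4 = 1, so the last digit matches 3^1 = 3.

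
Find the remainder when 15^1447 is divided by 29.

Successive squares of 15 mod 29: 15^1≡15, 15^2≡22, 15^4≡20, 15^8≡23, 15^16≡7, 15^32≡20, 15^64≡23, 15^128≡7, 15^256≡20, 15^512≡23, 15^1024≡7.
Since 1447 = 1 + 2 + 4 + 32 + 128 + 256 + 1024 in binary, 15^1447 ≡ 15·22·20·20·7·20·7 ≡ 19 (mod 29).

19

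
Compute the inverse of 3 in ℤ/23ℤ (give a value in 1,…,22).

8

23 = 7·3 + 2
3 = 1·2 + 1
2 = 2·1 + 0
Back-substituting gives 3·8 ≡ 1 (mod 23).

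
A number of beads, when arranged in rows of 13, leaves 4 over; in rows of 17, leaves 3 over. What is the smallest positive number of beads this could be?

173

x ≡ 4 (mod 13) gives x ∈ {4, 17, 30, 43, 56, 69, 82, 95, …}.
The first of these with x mod 17 = 3 is 173.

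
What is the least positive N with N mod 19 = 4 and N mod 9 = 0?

Since 9·17 ≡ 1 (mod 19), take x = 0 + 9·((4−0)·17 mod 19) = 0 + 9·11 = 99.
Check: 99 mod 19 = 4, 99 mod 9 = 0.

99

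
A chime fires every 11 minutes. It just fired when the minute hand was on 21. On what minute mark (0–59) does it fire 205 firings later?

205·11 = 2255.
2255 mod 60 = 35 (since 37·60 = 2220).
(21 + 35) mod 60 = 56.

56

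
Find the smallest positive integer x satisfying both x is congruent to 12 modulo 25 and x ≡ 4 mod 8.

12

x ≡ 4 (mod 8) gives x ∈ {4, 12}.
The first of these with x mod 25 = 12 is 12.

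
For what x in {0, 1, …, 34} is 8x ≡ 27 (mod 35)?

The inverse of 8 mod 35 is 22 (since 8·22 = 176 ≡ 1).
Multiplying both sides by 22: x ≡ 22·27 = 594 ≡ 34 (mod 35).
Check: 8·34 = 272 = 7·35 + 27.

34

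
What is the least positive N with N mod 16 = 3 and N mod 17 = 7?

211

Since 17·1 ≡ 1 (mod 16), take x = 7 + 17·((3−7)·1 mod 16) = 7 + 17·12 = 211.
Check: 211 mod 16 = 3, 211 mod 17 = 7.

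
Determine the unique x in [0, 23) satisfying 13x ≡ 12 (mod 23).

8

13⁻¹ ≡ 16 (mod 23) because 13·16 = 208 = 9·23 + 1.
So x ≡ 16·12 = 192 ≡ 8 (mod 23).
Check: 13·8 = 104 = 4·23 + 12.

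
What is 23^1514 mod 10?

Last digits of 3^n: 3, 9, 7, 1 (period 4).
1514 leaves remainder 2 on division by 4, so 23^1514 ends in 9.

9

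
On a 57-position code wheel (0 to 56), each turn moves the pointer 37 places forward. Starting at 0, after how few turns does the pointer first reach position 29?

37⁻¹ ≡ 37 (mod 57) because 37·37 = 1369 = 24·57 + 1.
So x ≡ 37·29 = 1073 ≡ 47 (mod 57).

47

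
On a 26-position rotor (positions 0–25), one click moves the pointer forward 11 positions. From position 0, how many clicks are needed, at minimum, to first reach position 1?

19

11·19 = 209 = 8·26 + 1, so 11⁻¹ ≡ 19 (mod 26).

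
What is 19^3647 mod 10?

9

Last digits of 9^n: 9, 1 (period 2).
3647 mod 2 = 1, so the last digit matches 9^1 = 9.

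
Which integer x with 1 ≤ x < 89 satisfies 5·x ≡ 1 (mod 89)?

5·18 = 90 = 1·89 + 1, so 5⁻¹ ≡ 18 (mod 89).

18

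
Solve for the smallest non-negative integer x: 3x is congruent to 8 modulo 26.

3⁻¹ ≡ 9 (mod 26) because 3·9 = 27 = 1·26 + 1.
Multiplying both sides by 9: x ≡ 9·8 = 72 ≡ 20 (mod 26).

20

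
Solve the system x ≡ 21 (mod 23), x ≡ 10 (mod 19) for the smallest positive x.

67

x ≡ 10 (mod 19) gives x ∈ {10, 29, 48, 67}.
The first of these with x mod 23 = 21 is 67.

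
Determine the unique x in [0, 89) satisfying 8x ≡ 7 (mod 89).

12

The inverse of 8 mod 89 is 78 (since 8·78 = 624 ≡ 1).
Multiplying both sides by 78: x ≡ 78·7 = 546 ≡ 12 (mod 89).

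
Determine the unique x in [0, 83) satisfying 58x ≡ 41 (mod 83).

58⁻¹ ≡ 73 (mod 83) because 58·73 = 4234 = 51·83 + 1.
Multiplying both sides by 73: x ≡ 73·41 = 2993 ≡ 5 (mod 83).

5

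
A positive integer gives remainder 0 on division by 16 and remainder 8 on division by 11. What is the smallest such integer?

96

Since 11·3 ≡ 1 (mod 16), take x = 8 + 11·((0−8)·3 mod 16) = 8 + 11·8 = 96.
Check: 96 mod 16 = 0, 96 mod 11 = 8.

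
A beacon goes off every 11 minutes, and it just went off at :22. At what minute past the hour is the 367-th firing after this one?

39

367·11 = 4037.
4037 − 67·60 = 17, so 4037 ≡ 17 (mod 60).
(22 + 17) mod 60 = 39.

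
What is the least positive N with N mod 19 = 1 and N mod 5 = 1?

1

x ≡ 1 (mod 5) gives x ∈ {1}.
The first of these with x mod 19 = 1 is 1.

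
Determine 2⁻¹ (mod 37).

19

2·19 = 38 = 1·37 + 1, so 2⁻¹ ≡ 19 (mod 37).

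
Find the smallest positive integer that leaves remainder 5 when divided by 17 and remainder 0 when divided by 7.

56

Since 7·5 ≡ 1 (mod 17), take x = 0 + 7·((5−0)·5 mod 17) = 0 + 7·8 = 56.
Check: 56 mod 17 = 5, 56 mod 7 = 0.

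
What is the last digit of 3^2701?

3

Powers of 3 mod 10 repeat with period 4: 3, 9, 7, 1.
2701 leaves remainder 1 on division by 4, so 3^2701 ends in 3.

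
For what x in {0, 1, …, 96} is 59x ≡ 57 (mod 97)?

59⁻¹ ≡ 74 (mod 97) because 59·74 = 4366 = 45·97 + 1.
So x ≡ 74·57 = 4218 ≡ 47 (mod 97).

47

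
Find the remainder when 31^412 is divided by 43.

Successive squares of 31 mod 43: 31^1≡31, 31^2≡15, 31^4≡10, 31^8≡14, 31^16≡24, 31^32≡17, 31^64≡31, 31^128≡15, 31^256≡10.
412 = 4 + 8 + 16 + 128 + 256, so 31^412 ≡ 10·14·24·15·10 ≡ 40 (mod 43).

40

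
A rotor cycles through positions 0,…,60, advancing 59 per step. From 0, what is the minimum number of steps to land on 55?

59⁻¹ ≡ 30 (mod 61) because 59·30 = 1770 = 29·61 + 1.
So x ≡ 30·55 = 1650 ≡ 3 (mod 61).

3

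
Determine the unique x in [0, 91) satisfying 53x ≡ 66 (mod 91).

53⁻¹ ≡ 79 (mod 91) because 53·79 = 4187 = 46·91 + 1.
So x ≡ 79·66 = 5214 ≡ 27 (mod 91).

27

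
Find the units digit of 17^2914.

9

The units digit of 17^n cycles with period 4: 7, 9, 3, 1, …
2914 leaves remainder 2 on division by 4, so 17^2914 ends in 9.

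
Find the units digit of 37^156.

The units digit of 37^n cycles with period 4: 7, 9, 3, 1, …
156 leaves remainder 0 on division by 4, so 37^156 ends in 1.

1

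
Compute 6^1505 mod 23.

By repeated squaring mod 23: 6^1≡6, 6^2≡13, 6^4≡8, 6^8≡18, 6^16≡2, 6^32≡4, 6^64≡16, 6^128≡3, 6^256≡9, 6^512≡12, 6^1024≡6.
Since 1505 = 1 + 32 + 64 + 128 + 256 + 1024 in binary, 6^1505 ≡ 6·4·16·3·9·6 ≡ 16 (mod 23).

16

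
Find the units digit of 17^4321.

Last digits of 7^n: 7, 9, 3, 1 (period 4).
4321 leaves remainder 1 on division by 4, so 17^4321 ends in 7.

7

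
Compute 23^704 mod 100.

41

By repeated squaring mod 100: 23^1≡23, 23^2≡29, 23^4≡41, 23^8≡81, 23^16≡61, 23^32≡21, 23^64≡41, 23^128≡81, 23^256≡61, 23^512≡21.
Since 704 = 64 + 128 + 512 in binary, 23^704 ≡ 41·81·21 ≡ 41 (mod 100).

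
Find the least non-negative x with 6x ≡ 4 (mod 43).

The inverse of 6 mod 43 is 36 (since 6·36 = 216 ≡ 1).
So x ≡ 36·4 = 144 ≡ 15 (mod 43).
Check: 6·15 = 90 = 2·43 + 4.

15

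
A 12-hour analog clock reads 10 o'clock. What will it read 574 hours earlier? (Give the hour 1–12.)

12

574 − 47·12 = 10, so 574 ≡ 10 (mod 12).
10 − 10 → 12 on a 12-hour dial.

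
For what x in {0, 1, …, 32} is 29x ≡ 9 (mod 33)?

6

The inverse of 29 mod 33 is 8 (since 29·8 = 232 ≡ 1).
So x ≡ 8·9 = 72 ≡ 6 (mod 33).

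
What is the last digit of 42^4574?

The units digit of 42^n cycles with period 4: 2, 4, 8, 6, …
4574 leaves remainder 2 on division by 4, so 42^4574 ends in 4.

4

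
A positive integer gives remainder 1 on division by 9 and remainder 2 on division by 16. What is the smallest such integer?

x ≡ 1 (mod 9) gives x ∈ {1, 10, 19, 28, 37, 46, 55, 64, …}.
The first of these with x mod 16 = 2 is 82.

82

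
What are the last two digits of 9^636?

41

Square-and-reduce mod 100: 9^1≡9, 9^2≡81, 9^4≡61, 9^8≡21, 9^16≡41, 9^32≡81, 9^64≡61, 9^128≡21, 9^256≡41, 9^512≡81.
Since 636 = 4 + 8 + 16 + 32 + 64 + 512 in binary, 9^636 ≡ 61·21·41·81·61·81 ≡ 41 (mod 100).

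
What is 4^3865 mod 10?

4

Powers of 4 mod 10 repeat with period 2: 4, 6.
3865 mod 2 = 1, so the last digit matches 4^1 = 4.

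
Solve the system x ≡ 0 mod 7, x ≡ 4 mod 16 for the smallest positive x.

84

x ≡ 0 (mod 7) gives x ∈ {0, 7, 14, 21, 28, 35, 42, 49, …}.
The first of these with x mod 16 = 4 is 84.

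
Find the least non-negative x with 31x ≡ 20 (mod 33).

The inverse of 31 mod 33 is 16 (since 31·16 = 496 ≡ 1).
Multiplying both sides by 16: x ≡ 16·20 = 320 ≡ 23 (mod 33).
Check: 31·23 = 713 = 21·33 + 20.

23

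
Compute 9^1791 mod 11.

Successive squares of 9 mod 11: 9^1≡9, 9^2≡4, 9^4≡5, 9^8≡3, 9^16≡9, 9^32≡4, 9^64≡5, 9^128≡3, 9^256≡9, 9^512≡4, 9^1024≡5.
1791 = 1 + 2 + 4 + 8 + 16 + 32 + 64 + 128 + 512 + 1024, so 9^1791 ≡ 9·4·5·3·9·4·5·3·4·5 ≡ 9 (mod 11).

9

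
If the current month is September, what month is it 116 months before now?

January

Dividing 116 by 12 gives quotient 9 and remainder 8.
September − 8 months → January.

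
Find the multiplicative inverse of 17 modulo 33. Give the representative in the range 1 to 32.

2

33 = 1·17 + 16
17 = 1·16 + 1
16 = 16·1 + 0
Back-substituting gives 17·2 ≡ 1 (mod 33).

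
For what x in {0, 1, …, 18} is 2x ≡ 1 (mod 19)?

10

2⁻¹ ≡ 10 (mod 19) because 2·10 = 20 = 1·19 + 1.
So x ≡ 10·1 = 10 ≡ 10 (mod 19).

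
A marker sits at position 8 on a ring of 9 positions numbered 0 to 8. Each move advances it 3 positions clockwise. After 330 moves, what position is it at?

8

330·3 = 990.
990 − 110·9 = 0, so 990 ≡ 0 (mod 9).
(8 + 0) mod 9 = 8.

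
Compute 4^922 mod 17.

16

Successive squares of 4 mod 17: 4^1≡4, 4^2≡16, 4^4≡1, 4^8≡1, 4^16≡1, 4^32≡1, 4^64≡1, 4^128≡1, 4^256≡1, 4^512≡1.
922 = 2 + 8 + 16 + 128 + 256 + 512, so 4^922 ≡ 16·1·1·1·1·1 ≡ 16 (mod 17).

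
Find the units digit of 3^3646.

9

Last digits of 3^n: 3, 9, 7, 1 (period 4).
3646 leaves remainder 2 on division by 4, so 3^3646 ends in 9.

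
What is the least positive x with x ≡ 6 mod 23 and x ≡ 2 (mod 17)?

121

x ≡ 2 (mod 17) gives x ∈ {2, 19, 36, 53, 70, 87, 104, 121}.
The first of these with x mod 23 = 6 is 121.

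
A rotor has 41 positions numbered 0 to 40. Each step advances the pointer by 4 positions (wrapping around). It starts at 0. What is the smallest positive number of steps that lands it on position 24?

6

4⁻¹ ≡ 31 (mod 41) because 4·31 = 124 = 3·41 + 1.
Multiplying both sides by 31: x ≡ 31·24 = 744 ≡ 6 (mod 41).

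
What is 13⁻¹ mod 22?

13·17 = 221 = 10·22 + 1, so 13⁻¹ ≡ 17 (mod 22).

17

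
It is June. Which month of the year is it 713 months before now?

Dividing 713 by 12 gives quotient 59 and remainder 5.
June − 5 months → January.

January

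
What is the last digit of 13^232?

Last digits of 3^n: 3, 9, 7, 1 (period 4).
232 mod 4 = 0, so the last digit matches 3^4 = 1.

1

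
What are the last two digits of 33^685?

Square-and-reduce mod 100: 33^1≡33, 33^2≡89, 33^4≡21, 33^8≡41, 33^16≡81, 33^32≡61, 33^64≡21, 33^128≡41, 33^256≡81, 33^512≡61.
685 = 1 + 4 + 8 + 32 + 128 + 512, so 33^685 ≡ 33·21·41·61·41·61 ≡ 93 (mod 100).

93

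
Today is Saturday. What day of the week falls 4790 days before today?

4790 − 684·7 = 2, so 4790 ≡ 2 (mod 7).
Saturday − 2 days → Thursday.

Thursday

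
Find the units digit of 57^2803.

Last digits of 7^n: 7, 9, 3, 1 (period 4).
2803 leaves remainder 3 on division by 4, so 57^2803 ends in 3.

3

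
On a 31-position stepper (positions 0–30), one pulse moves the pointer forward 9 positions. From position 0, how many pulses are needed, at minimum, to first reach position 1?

31 = 3·9 + 4
9 = 2·4 + 1
4 = 4·1 + 0
Back-substituting gives 9·7 ≡ 1 (mod 31).

7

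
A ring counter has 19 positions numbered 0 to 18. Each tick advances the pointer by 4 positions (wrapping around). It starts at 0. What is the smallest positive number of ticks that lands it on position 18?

4⁻¹ ≡ 5 (mod 19) because 4·5 = 20 = 1·19 + 1.
Multiplying both sides by 5: x ≡ 5·18 = 90 ≡ 14 (mod 19).
Check: 4·14 = 56 = 2·19 + 18.

14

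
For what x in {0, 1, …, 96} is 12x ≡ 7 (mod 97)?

41

12⁻¹ ≡ 89 (mod 97) because 12·89 = 1068 = 11·97 + 1.
So x ≡ 89·7 = 623 ≡ 41 (mod 97).
Check: 12·41 = 492 = 5·97 + 7.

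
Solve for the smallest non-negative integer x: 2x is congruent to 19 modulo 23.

21

The inverse of 2 mod 23 is 12 (since 2·12 = 24 ≡ 1).
So x ≡ 12·19 = 228 ≡ 21 (mod 23).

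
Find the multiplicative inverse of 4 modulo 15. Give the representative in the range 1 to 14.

4

15 = 3·4 + 3
4 = 1·3 + 1
3 = 3·1 + 0
Back-substituting gives 4·4 ≡ 1 (mod 15).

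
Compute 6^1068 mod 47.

18

Successive squares of 6 mod 47: 6^1≡6, 6^2≡36, 6^4≡27, 6^8≡24, 6^16≡12, 6^32≡3, 6^64≡9, 6^128≡34, 6^256≡28, 6^512≡32, 6^1024≡37.
Since 1068 = 4 + 8 + 32 + 1024 in binary, 6^1068 ≡ 27·24·3·37 ≡ 18 (mod 47).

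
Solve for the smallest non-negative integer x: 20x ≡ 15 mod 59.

45

The inverse of 20 mod 59 is 3 (since 20·3 = 60 ≡ 1).
Multiplying both sides by 3: x ≡ 3·15 = 45 ≡ 45 (mod 59).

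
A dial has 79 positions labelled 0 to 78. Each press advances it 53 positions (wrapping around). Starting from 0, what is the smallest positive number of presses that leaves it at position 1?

79 = 1·53 + 26
53 = 2·26 + 1
26 = 26·1 + 0
Back-substituting gives 53·3 ≡ 1 (mod 79).

3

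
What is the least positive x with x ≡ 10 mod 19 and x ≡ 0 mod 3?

x ≡ 0 (mod 3) gives x ∈ {0, 3, 6, 9, 12, 15, 18, 21, …}.
The first of these with x mod 19 = 10 is 48.

48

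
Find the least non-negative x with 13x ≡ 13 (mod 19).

1

The inverse of 13 mod 19 is 3 (since 13·3 = 39 ≡ 1).
So x ≡ 3·13 = 39 ≡ 1 (mod 19).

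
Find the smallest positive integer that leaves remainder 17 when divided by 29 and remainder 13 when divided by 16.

365

Since 16·20 ≡ 1 (mod 29), take x = 13 + 16·((17−13)·20 mod 29) = 13 + 16·22 = 365.
Check: 365 mod 29 = 17, 365 mod 16 = 13.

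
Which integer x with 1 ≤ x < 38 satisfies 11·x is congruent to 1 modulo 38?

7

11·7 = 77 = 2·38 + 1, so 11⁻¹ ≡ 7 (mod 38).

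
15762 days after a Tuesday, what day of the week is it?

15762 = 2251·7 + 5, so 15762 mod 7 = 5.
Tuesday + 5 days → Sunday.

Sunday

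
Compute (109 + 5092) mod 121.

5092 mod 121 = 10 (since 42·121 = 5082).
(109 + 10) mod 121 = 119.

119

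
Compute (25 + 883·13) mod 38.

28

883·13 = 11479.
11479 − 302·38 = 3, so 11479 ≡ 3 (mod 38).
(25 + 3) mod 38 = 28.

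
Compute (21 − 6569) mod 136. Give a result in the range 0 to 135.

116

6569 = 48·136 + 41, so 6569 mod 136 = 41.
(21 − 41) mod 136 = 116.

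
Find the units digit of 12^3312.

The units digit of 12^n cycles with period 4: 2, 4, 8, 6, …
3312 leaves remainder 0 on division by 4, so 12^3312 ends in 6.

6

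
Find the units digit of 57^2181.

Powers of 7 mod 10 repeat with period 4: 7, 9, 3, 1.
2181 leaves remainder 1 on division by 4, so 57^2181 ends in 7.

7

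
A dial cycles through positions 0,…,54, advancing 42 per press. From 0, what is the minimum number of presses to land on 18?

24

42⁻¹ ≡ 38 (mod 55) because 42·38 = 1596 = 29·55 + 1.
Multiplying both sides by 38: x ≡ 38·18 = 684 ≡ 24 (mod 55).
Check: 42·24 = 1008 = 18·55 + 18.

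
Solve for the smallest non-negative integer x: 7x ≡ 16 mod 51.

The inverse of 7 mod 51 is 22 (since 7·22 = 154 ≡ 1).
So x ≡ 22·16 = 352 ≡ 46 (mod 51).
Check: 7·46 = 322 = 6·51 + 16.

46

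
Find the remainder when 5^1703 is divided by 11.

4

Successive squares of 5 mod 11: 5^1≡5, 5^2≡3, 5^4≡9, 5^8≡4, 5^16≡5, 5^32≡3, 5^64≡9, 5^128≡4, 5^256≡5, 5^512≡3, 5^1024≡9.
Since 1703 = 1 + 2 + 4 + 32 + 128 + 512 + 1024 in binary, 5^1703 ≡ 5·3·9·3·4·3·9 ≡ 4 (mod 11).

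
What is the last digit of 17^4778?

9

The units digit of 17^n cycles with period 4: 7, 9, 3, 1, …
4778 mod 4 = 2, so the last digit matches 7^2 = 9.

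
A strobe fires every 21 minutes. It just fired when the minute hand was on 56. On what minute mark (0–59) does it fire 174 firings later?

174·21 = 3654.
3654 − 60·60 = 54, so 3654 ≡ 54 (mod 60).
(56 + 54) mod 60 = 50.

50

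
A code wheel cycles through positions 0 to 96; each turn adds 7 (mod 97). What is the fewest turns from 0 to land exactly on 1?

14

7·14 = 98 = 1·97 + 1, so 7⁻¹ ≡ 14 (mod 97).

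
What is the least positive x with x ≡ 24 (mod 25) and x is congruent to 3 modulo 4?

99

x ≡ 3 (mod 4) gives x ∈ {3, 7, 11, 15, 19, 23, 27, 31, …}.
The first of these with x mod 25 = 24 is 99.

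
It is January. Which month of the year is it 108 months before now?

January

Dividing 108 by 12 gives quotient 9 and remainder 0.
January − 0 months → January.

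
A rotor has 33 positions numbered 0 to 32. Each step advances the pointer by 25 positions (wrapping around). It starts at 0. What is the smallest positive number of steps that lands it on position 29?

17

The inverse of 25 mod 33 is 4 (since 25·4 = 100 ≡ 1).
So x ≡ 4·29 = 116 ≡ 17 (mod 33).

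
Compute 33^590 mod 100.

49

By repeated squaring mod 100: 33^1≡33, 33^2≡89, 33^4≡21, 33^8≡41, 33^16≡81, 33^32≡61, 33^64≡21, 33^128≡41, 33^256≡81, 33^512≡61.
Since 590 = 2 + 4 + 8 + 64 + 512 in binary, 33^590 ≡ 89·21·41·21·61 ≡ 49 (mod 100).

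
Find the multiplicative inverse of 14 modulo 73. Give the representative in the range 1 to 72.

47

14·47 = 658 = 9·73 + 1, so 14⁻¹ ≡ 47 (mod 73).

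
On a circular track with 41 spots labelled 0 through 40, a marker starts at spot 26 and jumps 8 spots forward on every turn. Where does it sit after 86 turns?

86·8 = 688.
688 mod 41 = 32 (since 16·41 = 656).
(26 + 32) mod 41 = 17.

17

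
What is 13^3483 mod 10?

Last digits of 3^n: 3, 9, 7, 1 (period 4).
3483 leaves remainder 3 on division by 4, so 13^3483 ends in 7.

7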